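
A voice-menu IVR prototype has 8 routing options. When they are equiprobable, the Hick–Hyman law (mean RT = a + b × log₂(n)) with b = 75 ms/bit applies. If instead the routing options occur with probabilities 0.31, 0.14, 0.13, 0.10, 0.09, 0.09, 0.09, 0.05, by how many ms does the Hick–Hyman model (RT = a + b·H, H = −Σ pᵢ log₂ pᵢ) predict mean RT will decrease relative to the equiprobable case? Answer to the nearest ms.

16 ms

Equiprobable entropy H₀ = log₂ 8 = 3.0000 bits.
Skewed entropy H = −Σ pᵢ log₂ pᵢ = 2.7898 bits.
ΔRT = b·(H₀ − H) = 75 × 0.2102 = 15.77 ms.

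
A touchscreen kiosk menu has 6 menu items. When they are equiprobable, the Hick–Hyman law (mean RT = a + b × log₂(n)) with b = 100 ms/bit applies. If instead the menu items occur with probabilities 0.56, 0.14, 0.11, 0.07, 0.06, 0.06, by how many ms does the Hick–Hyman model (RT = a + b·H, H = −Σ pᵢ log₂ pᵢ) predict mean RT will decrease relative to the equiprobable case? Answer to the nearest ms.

61 ms

Equiprobable entropy H₀ = log₂ 6 = 2.5850 bits.
Skewed entropy H = −Σ pᵢ log₂ pᵢ = 1.9715 bits.
ΔRT = b·(H₀ − H) = 100 × 0.6135 = 61.35 ms.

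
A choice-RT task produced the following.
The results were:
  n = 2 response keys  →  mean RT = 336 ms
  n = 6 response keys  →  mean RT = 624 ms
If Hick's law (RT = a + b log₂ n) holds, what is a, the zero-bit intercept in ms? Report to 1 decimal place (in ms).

154.3 ms

Slope: b = (624 − 336) / (log₂ 6 − log₂ 2) = 288/1.5850 = 181.708 ms/bit.
Intercept: a = 336 − 181.708·log₂(2) = 154.292 ms.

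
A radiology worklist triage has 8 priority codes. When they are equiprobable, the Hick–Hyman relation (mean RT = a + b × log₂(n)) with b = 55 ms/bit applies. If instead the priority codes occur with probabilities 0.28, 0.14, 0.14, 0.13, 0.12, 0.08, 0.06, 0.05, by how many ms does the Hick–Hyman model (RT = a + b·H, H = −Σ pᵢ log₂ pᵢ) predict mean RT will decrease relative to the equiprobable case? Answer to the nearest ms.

10 ms

The RT saving is b·ΔH. Equiprobable H₀ = log₂(8) = 3.0000 bits; with the given probabilities H = 2.8093 bits.
b·(H₀ − H) = 55 × (3.0000 − 2.8093) = 10.49 ms.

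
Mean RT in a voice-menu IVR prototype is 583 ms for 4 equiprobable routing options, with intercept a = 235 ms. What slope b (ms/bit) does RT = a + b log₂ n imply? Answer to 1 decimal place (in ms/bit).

b = (583 − 235) / log₂(4) = 348 / 2 = 174.000 ms/bit.

174.0 ms/bit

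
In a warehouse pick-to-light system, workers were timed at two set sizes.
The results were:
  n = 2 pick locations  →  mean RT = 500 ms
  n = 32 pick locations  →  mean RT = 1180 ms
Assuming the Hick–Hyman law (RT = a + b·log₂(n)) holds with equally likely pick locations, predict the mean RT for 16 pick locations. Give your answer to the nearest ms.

Solve the two-equation system in a and b:
  b = (1180 − 500) / (log₂ 32 − log₂ 2) = 680 / (5 − 1) = 170 ms/bit
  a = 500 − 170 × 1 = 330 ms
Then RT(16) = 330 + 170 × log₂ 16 = 330 + 170 × 4 ≈ 1010.000 ms.

1010 ms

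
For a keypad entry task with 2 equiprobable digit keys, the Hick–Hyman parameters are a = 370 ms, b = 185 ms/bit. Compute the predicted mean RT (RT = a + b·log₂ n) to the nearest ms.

log₂(2) = 1 bits, so RT = 370 + 185 × 1 ≈ 555.000 ms.

555 ms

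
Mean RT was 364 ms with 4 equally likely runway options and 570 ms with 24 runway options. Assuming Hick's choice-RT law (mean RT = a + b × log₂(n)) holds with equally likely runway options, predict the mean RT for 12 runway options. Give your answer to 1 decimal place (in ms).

Solve the two-equation system in a and b:
  b = (570 − 364) / (log₂ 24 − log₂ 4) = 206 / (4.5850 − 2) = 79.692 ms/bit
  a = 364 − 79.692 × 2 = 204.617 ms
Then RT(12) = 204.617 + 79.692 × log₂ 12 = 204.617 + 79.692 × 3.5850 ≈ 490.308 ms.

490.3 ms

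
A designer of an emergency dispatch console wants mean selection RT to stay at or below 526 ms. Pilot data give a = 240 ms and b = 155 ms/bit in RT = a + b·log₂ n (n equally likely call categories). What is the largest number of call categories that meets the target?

Information budget: (526 − 240)/155 = 1.8452 bits, so n ≤ 2^1.8452 = 3.593 → at most 3.

3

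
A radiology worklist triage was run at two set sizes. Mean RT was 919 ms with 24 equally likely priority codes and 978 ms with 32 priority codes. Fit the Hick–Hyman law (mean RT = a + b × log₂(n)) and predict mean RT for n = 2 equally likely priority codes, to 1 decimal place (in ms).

409.4 ms

With log₂ n on the abscissa the relation is linear; from the two conditions:
  b = (978 − 919) / (log₂ 32 − log₂ 24) = 59 / (5 − 4.5850) = 142.156 ms/bit
  a = 919 − 142.156 × 4.5850 = 267.221 ms
Then RT(2) = 267.221 + 142.156 × log₂ 2 = 267.221 + 142.156 × 1 ≈ 409.377 ms.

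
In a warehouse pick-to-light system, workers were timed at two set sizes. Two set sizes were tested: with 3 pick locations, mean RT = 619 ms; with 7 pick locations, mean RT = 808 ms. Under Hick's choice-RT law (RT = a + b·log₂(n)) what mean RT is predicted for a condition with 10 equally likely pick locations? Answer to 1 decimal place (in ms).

With log₂ n on the abscissa the relation is linear; from the two conditions:
  b = (808 − 619) / (log₂ 7 − log₂ 3) = 189 / (2.8074 − 1.5850) = 154.615 ms/bit
  a = 619 − 154.615 × 1.5850 = 373.941 ms
Then RT(10) = 373.941 + 154.615 × log₂ 10 = 373.941 + 154.615 × 3.3219 ≈ 887.561 ms.

887.6 ms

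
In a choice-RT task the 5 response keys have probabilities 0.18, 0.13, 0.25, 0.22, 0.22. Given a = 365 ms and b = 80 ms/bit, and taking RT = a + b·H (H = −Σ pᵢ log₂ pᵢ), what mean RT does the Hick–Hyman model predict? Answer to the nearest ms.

548 ms

Entropy contributions −pᵢ log₂ pᵢ: 0.4453, 0.3826, 0.5000, 0.4806, 0.4806; sum H = 2.2891 bits.
RT = a + bH = 365 + 80·2.2891 = 548.13 ms.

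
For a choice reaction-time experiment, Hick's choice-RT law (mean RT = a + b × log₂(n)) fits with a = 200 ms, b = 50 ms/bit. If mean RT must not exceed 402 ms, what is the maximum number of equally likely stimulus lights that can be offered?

50·log₂ n ≤ 402 − 200 = 202, giving log₂ n ≤ 4.0400 and n ≤ 16.450. The largest whole number is 16.

16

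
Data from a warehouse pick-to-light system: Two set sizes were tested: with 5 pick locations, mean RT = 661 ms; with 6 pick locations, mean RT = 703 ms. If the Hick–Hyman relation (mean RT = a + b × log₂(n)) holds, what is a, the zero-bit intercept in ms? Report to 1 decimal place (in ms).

290.2 ms

Slope: b = (703 − 661) / (log₂ 6 − log₂ 5) = 42/0.2630 = 159.675 ms/bit.
Intercept: a = 661 − 159.675·log₂(5) = 290.246 ms.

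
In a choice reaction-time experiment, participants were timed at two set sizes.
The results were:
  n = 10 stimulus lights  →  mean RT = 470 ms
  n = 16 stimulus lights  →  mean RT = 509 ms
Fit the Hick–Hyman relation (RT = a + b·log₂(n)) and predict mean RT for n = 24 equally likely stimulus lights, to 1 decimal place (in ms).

542.6 ms

RT is linear in log₂ n, so two points fix the line:
  b = (509 − 470) / (log₂ 16 − log₂ 10) = 39 / (4 − 3.3219) = 57.516 ms/bit
  a = 470 − 57.516 × 3.3219 = 278.936 ms
Then RT(24) = 278.936 + 57.516 × log₂ 24 = 278.936 + 57.516 × 4.5850 ≈ 542.645 ms.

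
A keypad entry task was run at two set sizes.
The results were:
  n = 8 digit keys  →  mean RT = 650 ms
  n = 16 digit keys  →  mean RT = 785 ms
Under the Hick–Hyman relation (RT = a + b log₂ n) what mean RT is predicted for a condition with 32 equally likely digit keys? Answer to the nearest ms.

Solve the two-equation system in a and b:
  b = (785 − 650) / (log₂ 16 − log₂ 8) = 135 / (4 − 3) = 135 ms/bit
  a = 650 − 135 × 3 = 245 ms
Then RT(32) = 245 + 135 × log₂ 32 = 245 + 135 × 5 ≈ 920.000 ms.

920 ms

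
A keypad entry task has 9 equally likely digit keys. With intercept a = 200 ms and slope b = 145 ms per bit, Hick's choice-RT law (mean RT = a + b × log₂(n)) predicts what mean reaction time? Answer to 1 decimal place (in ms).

659.6 ms

log₂(9) = 3.1699 bits, so RT = 200 + 145 × 3.1699 ≈ 659.639 ms.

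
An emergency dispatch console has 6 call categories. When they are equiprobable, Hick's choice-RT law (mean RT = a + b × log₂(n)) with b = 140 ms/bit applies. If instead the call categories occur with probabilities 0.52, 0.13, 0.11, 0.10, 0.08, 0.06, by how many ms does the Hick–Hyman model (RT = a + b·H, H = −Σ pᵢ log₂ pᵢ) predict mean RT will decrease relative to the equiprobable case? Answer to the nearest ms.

Equiprobable entropy H₀ = log₂ 6 = 2.5850 bits.
Skewed entropy H = −Σ pᵢ log₂ pᵢ = 2.0907 bits.
ΔRT = b·(H₀ − H) = 140 × 0.4942 = 69.19 ms.

69 ms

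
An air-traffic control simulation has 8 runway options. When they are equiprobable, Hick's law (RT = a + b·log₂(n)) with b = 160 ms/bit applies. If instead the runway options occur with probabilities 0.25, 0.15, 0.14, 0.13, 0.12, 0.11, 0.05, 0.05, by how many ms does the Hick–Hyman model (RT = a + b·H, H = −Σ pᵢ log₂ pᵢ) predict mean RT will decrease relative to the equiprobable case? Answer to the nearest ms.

The RT saving is b·ΔH. Equiprobable H₀ = log₂(8) = 3.0000 bits; with the given probabilities H = 2.8398 bits.
b·(H₀ − H) = 160 × (3.0000 − 2.8398) = 25.62 ms.

26 ms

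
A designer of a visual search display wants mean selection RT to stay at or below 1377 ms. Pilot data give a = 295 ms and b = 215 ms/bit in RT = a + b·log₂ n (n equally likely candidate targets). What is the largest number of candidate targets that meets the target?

Set 295 + 215·log₂ n ≤ 1377 → log₂ n ≤ (1377 − 295)/215 = 5.0326.
So n ≤ 2^5.0326 = 32.730; the largest integer n is 32.

32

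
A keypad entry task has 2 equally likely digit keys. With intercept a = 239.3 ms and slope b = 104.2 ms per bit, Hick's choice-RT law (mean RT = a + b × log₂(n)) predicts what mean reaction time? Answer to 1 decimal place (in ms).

343.5 ms

log₂(2) = 1 bits, so RT = 239.3 + 104.2 × 1 ≈ 343.500 ms.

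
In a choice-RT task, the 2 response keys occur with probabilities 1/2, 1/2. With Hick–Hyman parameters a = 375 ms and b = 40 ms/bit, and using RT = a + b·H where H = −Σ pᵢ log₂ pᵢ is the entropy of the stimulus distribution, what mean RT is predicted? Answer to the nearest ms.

H = −Σ pᵢ log₂ pᵢ = 0.5·1 + 0.5·1 = 1.000 bits.
RT = 375 + 40 × 1.000 = 415.00 ms.

415 ms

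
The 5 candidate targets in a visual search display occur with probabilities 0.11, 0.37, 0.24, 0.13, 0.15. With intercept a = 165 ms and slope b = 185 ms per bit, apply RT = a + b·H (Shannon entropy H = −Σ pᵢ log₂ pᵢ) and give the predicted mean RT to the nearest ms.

566 ms

H = 0.11·log₂(1/0.11) + 0.37·log₂(1/0.37) + 0.24·log₂(1/0.24) + 0.13·log₂(1/0.13) + 0.15·log₂(1/0.15) = 2.1683 bits.
RT = 165 + 185 × 2.1683 = 566.14 ms.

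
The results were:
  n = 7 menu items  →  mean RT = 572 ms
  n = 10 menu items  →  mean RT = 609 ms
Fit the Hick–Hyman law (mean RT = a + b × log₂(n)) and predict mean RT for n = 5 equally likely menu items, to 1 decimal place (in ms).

Solve the two-equation system in a and b:
  b = (609 − 572) / (log₂ 10 − log₂ 7) = 37 / (3.3219 − 2.8074) = 71.904 ms/bit
  a = 572 − 71.904 × 2.8074 = 370.139 ms
Then RT(5) = 370.139 + 71.904 × log₂ 5 = 370.139 + 71.904 × 2.3219 ≈ 537.096 ms.

537.1 ms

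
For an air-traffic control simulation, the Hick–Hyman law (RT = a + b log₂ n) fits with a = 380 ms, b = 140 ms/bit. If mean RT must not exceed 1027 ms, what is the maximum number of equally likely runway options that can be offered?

Set 380 + 140·log₂ n ≤ 1027 → log₂ n ≤ (1027 − 380)/140 = 4.6214.
So n ≤ 2^4.6214 = 24.614; the largest integer n is 24.

24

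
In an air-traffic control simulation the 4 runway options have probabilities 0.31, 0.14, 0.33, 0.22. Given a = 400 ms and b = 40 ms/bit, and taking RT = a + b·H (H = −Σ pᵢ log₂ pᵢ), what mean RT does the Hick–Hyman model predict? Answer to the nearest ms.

477 ms

Entropy contributions −pᵢ log₂ pᵢ: 0.5238, 0.3971, 0.5278, 0.4806; sum H = 1.9293 bits.
RT = a + bH = 400 + 40·1.9293 = 477.17 ms.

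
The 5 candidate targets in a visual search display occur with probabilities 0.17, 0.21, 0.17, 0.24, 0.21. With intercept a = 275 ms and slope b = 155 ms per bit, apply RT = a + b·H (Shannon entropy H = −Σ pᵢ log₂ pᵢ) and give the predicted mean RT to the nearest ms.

633 ms

Entropy contributions −pᵢ log₂ pᵢ: 0.4346, 0.4728, 0.4346, 0.4941, 0.4728; sum H = 2.3090 bits.
RT = a + bH = 275 + 155·2.3090 = 632.89 ms.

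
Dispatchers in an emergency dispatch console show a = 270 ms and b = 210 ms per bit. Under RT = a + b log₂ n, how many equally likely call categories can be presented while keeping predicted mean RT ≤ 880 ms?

7

Set 270 + 210·log₂ n ≤ 880 → log₂ n ≤ (880 − 270)/210 = 2.9048.
So n ≤ 2^2.9048 = 7.489; the largest integer n is 7.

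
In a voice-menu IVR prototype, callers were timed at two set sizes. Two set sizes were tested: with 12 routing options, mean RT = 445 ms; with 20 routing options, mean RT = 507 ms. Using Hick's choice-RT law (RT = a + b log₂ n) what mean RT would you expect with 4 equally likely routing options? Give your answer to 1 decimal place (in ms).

311.7 ms

Fit slope and intercept:
  b = (507 − 445) / (log₂ 20 − log₂ 12) = 62 / (4.3219 − 3.5850) = 84.129 ms/bit
  a = 445 − 84.129 × 3.5850 = 143.402 ms
Then RT(4) = 143.402 + 84.129 × log₂ 4 = 143.402 + 84.129 × 2 ≈ 311.659 ms.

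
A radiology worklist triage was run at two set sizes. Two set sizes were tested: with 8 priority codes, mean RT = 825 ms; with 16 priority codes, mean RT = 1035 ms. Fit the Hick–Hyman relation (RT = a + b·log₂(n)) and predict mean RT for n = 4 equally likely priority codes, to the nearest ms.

Fit slope and intercept:
  b = (1035 − 825) / (log₂ 16 − log₂ 8) = 210 / (4 − 3) = 210 ms/bit
  a = 825 − 210 × 3 = 195 ms
Then RT(4) = 195 + 210 × log₂ 4 = 195 + 210 × 2 ≈ 615.000 ms.

615 ms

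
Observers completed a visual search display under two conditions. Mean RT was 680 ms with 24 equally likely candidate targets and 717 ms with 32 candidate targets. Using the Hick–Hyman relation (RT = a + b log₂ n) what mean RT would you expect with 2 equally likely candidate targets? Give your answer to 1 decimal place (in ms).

360.4 ms

RT is linear in log₂ n, so two points fix the line:
  b = (717 − 680) / (log₂ 32 − log₂ 24) = 37 / (5 − 4.5850) = 89.149 ms/bit
  a = 680 − 89.149 × 4.5850 = 271.257 ms
Then RT(2) = 271.257 + 89.149 × log₂ 2 = 271.257 + 89.149 × 1 ≈ 360.406 ms.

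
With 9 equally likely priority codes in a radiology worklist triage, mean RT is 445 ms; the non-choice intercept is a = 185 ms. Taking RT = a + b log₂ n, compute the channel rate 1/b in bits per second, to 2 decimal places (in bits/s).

12.19 bits/s

b = (445 − 185)/log₂ 9 = 260/3.1699 = 82.021 ms per bit = 0.08202 s/bit; the reciprocal is 12.192 bits/s.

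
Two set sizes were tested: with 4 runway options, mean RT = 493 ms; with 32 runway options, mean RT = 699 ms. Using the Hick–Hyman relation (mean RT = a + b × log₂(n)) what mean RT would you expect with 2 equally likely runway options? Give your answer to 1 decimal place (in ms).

424.3 ms

Fit slope and intercept:
  b = (699 − 493) / (log₂ 32 − log₂ 4) = 206 / (5 − 2) = 68.667 ms/bit
  a = 493 − 68.667 × 2 = 355.667 ms
Then RT(2) = 355.667 + 68.667 × log₂ 2 = 355.667 + 68.667 × 1 ≈ 424.333 ms.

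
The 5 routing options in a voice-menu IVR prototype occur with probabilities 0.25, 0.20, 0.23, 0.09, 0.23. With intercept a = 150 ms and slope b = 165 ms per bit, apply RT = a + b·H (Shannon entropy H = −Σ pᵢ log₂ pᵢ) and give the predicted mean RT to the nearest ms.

Entropy contributions −pᵢ log₂ pᵢ: 0.5000, 0.4644, 0.4877, 0.3127, 0.4877; sum H = 2.2524 bits.
RT = a + bH = 150 + 165·2.2524 = 521.64 ms.

522 ms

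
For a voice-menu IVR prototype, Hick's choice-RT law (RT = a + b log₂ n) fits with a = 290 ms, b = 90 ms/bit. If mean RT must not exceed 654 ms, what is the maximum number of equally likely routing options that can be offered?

16

Set 290 + 90·log₂ n ≤ 654 → log₂ n ≤ (654 − 290)/90 = 4.0444.
So n ≤ 2^4.0444 = 16.501; the largest integer n is 16.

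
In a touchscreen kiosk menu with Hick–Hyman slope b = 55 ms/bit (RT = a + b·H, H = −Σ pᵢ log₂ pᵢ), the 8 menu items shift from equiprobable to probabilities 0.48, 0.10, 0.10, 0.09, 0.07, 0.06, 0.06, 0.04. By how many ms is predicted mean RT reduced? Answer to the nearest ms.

32 ms

Equiprobable entropy H₀ = log₂ 8 = 3.0000 bits.
Skewed entropy H = −Σ pᵢ log₂ pᵢ = 2.4267 bits.
ΔRT = b·(H₀ − H) = 55 × 0.5733 = 31.53 ms.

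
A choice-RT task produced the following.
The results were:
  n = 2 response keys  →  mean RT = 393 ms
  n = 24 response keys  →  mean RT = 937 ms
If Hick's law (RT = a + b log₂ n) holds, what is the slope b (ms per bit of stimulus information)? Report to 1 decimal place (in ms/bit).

151.7 ms/bit

The slope on a log₂ axis is (937 − 393) / (4.5850 − 1) = 151.745 ms/bit.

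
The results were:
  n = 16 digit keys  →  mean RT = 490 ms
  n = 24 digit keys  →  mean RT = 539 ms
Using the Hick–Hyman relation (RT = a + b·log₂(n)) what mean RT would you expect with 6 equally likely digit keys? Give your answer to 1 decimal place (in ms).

Solve the two-equation system in a and b:
  b = (539 − 490) / (log₂ 24 − log₂ 16) = 49 / (4.5850 − 4) = 83.766 ms/bit
  a = 490 − 83.766 × 4 = 154.936 ms
Then RT(6) = 154.936 + 83.766 × log₂ 6 = 154.936 + 83.766 × 2.5850 ≈ 371.468 ms.

371.5 ms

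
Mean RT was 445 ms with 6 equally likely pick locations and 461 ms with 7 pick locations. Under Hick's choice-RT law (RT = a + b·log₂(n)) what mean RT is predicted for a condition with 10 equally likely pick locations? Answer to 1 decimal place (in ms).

498.0 ms

RT is linear in log₂ n, so two points fix the line:
  b = (461 − 445) / (log₂ 7 − log₂ 6) = 16 / (2.8074 − 2.5850) = 71.945 ms/bit
  a = 445 − 71.945 × 2.5850 = 259.025 ms
Then RT(10) = 259.025 + 71.945 × log₂ 10 = 259.025 + 71.945 × 3.3219 ≈ 498.021 ms.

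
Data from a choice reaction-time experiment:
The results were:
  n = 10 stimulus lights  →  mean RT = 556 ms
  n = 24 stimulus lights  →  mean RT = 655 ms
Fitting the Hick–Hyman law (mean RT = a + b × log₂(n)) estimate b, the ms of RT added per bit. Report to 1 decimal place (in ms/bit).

78.4 ms/bit

b = (RT₂ − RT₁)/(log₂ n₂ − log₂ n₁) = (655 − 556)/(4.5850 − 3.3219) = 78.383 ms/bit.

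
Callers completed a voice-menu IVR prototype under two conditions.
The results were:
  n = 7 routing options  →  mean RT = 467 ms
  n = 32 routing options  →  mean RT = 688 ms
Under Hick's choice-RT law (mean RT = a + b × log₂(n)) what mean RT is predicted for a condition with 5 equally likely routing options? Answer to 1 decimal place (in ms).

RT is linear in log₂ n, so two points fix the line:
  b = (688 − 467) / (log₂ 32 − log₂ 7) = 221 / (5 − 2.8074) = 100.792 ms/bit
  a = 467 − 100.792 × 2.8074 = 184.042 ms
Then RT(5) = 184.042 + 100.792 × log₂ 5 = 184.042 + 100.792 × 2.3219 ≈ 418.073 ms.

418.1 ms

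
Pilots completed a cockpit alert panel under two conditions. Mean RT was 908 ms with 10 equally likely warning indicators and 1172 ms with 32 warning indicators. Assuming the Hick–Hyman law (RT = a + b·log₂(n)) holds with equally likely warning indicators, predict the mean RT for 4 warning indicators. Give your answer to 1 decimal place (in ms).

With log₂ n on the abscissa the relation is linear; from the two conditions:
  b = (1172 − 908) / (log₂ 32 − log₂ 10) = 264 / (5 − 3.3219) = 157.323 ms/bit
  a = 908 − 157.323 × 3.3219 = 385.383 ms
Then RT(4) = 385.383 + 157.323 × log₂ 4 = 385.383 + 157.323 × 2 ≈ 700.030 ms.

700.0 ms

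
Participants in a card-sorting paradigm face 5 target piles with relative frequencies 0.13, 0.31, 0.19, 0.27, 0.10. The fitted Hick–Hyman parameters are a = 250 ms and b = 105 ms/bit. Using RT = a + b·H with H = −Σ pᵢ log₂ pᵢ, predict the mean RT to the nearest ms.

H = 0.13·log₂(1/0.13) + 0.31·log₂(1/0.31) + 0.19·log₂(1/0.19) + 0.27·log₂(1/0.27) + 0.10·log₂(1/0.10) = 2.2039 bits.
RT = 250 + 105 × 2.2039 = 481.41 ms.

481 ms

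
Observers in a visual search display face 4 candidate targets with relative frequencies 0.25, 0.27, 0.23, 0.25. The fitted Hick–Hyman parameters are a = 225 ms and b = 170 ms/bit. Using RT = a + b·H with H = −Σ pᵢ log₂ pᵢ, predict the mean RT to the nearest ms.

565 ms

H = 0.25·log₂(1/0.25) + 0.27·log₂(1/0.27) + 0.23·log₂(1/0.23) + 0.25·log₂(1/0.25) = 1.9977 bits.
RT = 225 + 170 × 1.9977 = 564.61 ms.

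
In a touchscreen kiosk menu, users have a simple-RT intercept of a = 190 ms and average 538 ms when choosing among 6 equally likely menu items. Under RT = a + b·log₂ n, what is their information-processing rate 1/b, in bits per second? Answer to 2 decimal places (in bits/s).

7.43 bits/s

Choice component = 538 − 190 = 348 ms over log₂(6) = 2.5850 bits.
b = 348 / 2.5850 = 134.625 ms/bit, so 1/b = 7.428 bits/s.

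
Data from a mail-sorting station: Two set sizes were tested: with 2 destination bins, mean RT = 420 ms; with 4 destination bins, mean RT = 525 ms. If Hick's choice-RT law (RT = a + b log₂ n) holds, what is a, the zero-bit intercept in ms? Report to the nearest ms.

The slope on a log₂ axis is (525 − 420) / (2 − 1) = 105 ms/bit.
Intercept: a = 420 − 105·log₂(2) = 315.000 ms.

315 ms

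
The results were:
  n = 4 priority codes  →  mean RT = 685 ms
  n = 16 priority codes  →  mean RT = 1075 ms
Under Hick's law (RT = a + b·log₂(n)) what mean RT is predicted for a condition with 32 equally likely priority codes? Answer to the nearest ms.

1270 ms

With log₂ n on the abscissa the relation is linear; from the two conditions:
  b = (1075 − 685) / (log₂ 16 − log₂ 4) = 390 / (4 − 2) = 195 ms/bit
  a = 685 − 195 × 2 = 295 ms
Then RT(32) = 295 + 195 × log₂ 32 = 295 + 195 × 5 ≈ 1270.000 ms.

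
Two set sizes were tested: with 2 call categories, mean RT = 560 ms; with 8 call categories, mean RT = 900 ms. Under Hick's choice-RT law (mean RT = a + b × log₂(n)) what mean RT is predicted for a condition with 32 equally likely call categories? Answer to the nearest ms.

1240 ms

Fit slope and intercept:
  b = (900 − 560) / (log₂ 8 − log₂ 2) = 340 / (3 − 1) = 170 ms/bit
  a = 560 − 170 × 1 = 390 ms
Then RT(32) = 390 + 170 × log₂ 32 = 390 + 170 × 5 ≈ 1240.000 ms.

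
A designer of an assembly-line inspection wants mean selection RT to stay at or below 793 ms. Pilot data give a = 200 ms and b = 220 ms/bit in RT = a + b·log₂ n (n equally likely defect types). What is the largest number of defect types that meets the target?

Information budget: (793 − 200)/220 = 2.6955 bits, so n ≤ 2^2.6955 = 6.478 → at most 6.

6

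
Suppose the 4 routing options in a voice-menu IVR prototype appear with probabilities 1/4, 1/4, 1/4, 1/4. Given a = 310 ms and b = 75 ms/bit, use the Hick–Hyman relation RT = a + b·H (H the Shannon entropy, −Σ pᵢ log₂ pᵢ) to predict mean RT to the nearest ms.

Each term −pᵢ log₂ pᵢ: 0.25·2 + 0.25·2 + 0.25·2 + 0.25·2; summed, H = 2.000 bits.
Mean RT = a + bH = 310 + 75·2.000 = 460.00 ms.

460 ms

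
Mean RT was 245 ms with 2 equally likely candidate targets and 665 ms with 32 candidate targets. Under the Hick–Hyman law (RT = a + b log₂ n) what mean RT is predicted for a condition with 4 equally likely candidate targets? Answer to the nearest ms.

350 ms

Solve the two-equation system in a and b:
  b = (665 − 245) / (log₂ 32 − log₂ 2) = 420 / (5 − 1) = 105 ms/bit
  a = 245 − 105 × 1 = 140 ms
Then RT(4) = 140 + 105 × log₂ 4 = 140 + 105 × 2 ≈ 350.000 ms.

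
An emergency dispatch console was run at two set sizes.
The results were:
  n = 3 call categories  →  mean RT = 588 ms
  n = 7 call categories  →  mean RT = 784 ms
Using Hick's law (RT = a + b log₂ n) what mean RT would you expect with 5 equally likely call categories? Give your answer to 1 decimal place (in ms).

Fit slope and intercept:
  b = (784 − 588) / (log₂ 7 − log₂ 3) = 196 / (2.8074 − 1.5850) = 160.341 ms/bit
  a = 588 − 160.341 × 1.5850 = 333.865 ms
Then RT(5) = 333.865 + 160.341 × log₂ 5 = 333.865 + 160.341 × 2.3219 ≈ 706.166 ms.

706.2 ms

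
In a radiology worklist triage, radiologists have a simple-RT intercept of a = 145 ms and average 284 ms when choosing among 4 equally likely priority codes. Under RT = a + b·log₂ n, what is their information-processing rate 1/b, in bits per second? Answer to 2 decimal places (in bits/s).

14.39 bits/s

b = (284 − 145)/log₂ 4 = 139/2 = 69.500 ms per bit = 0.06950 s/bit; the reciprocal is 14.388 bits/s.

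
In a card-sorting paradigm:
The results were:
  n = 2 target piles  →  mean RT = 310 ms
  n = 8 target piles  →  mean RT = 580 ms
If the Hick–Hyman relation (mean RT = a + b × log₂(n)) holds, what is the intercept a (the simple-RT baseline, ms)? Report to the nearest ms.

175 ms

b = (RT₂ − RT₁)/(log₂ n₂ − log₂ n₁) = (580 − 310)/(3 − 1) = 135 ms/bit.
Intercept: a = 310 − 135·log₂(2) = 175.000 ms.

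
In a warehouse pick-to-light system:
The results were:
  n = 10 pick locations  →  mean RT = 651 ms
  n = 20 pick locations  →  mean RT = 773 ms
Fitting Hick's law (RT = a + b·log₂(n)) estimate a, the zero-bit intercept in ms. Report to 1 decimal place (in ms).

b = (RT₂ − RT₁)/(log₂ n₂ − log₂ n₁) = (773 − 651)/(4.3219 − 3.3219) = 122.000 ms/bit.
a = RT₁ − b·log₂ n₁ = 651 − 122.000 × 3.3219 = 245.725 ms.

245.7 ms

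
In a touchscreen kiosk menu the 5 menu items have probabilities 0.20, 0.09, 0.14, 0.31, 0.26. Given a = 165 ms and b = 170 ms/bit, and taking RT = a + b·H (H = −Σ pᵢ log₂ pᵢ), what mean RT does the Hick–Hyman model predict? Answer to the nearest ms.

Entropy contributions −pᵢ log₂ pᵢ: 0.4644, 0.3127, 0.3971, 0.5238, 0.5053; sum H = 2.2032 bits.
RT = a + bH = 165 + 170·2.2032 = 539.55 ms.

540 ms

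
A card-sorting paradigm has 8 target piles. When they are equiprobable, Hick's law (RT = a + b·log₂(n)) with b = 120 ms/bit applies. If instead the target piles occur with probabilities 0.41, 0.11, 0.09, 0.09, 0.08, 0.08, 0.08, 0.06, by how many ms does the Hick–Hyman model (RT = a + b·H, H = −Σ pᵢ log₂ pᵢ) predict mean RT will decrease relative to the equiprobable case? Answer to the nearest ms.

The RT saving is b·ΔH. Equiprobable H₀ = log₂(8) = 3.0000 bits; with the given probabilities H = 2.6210 bits.
b·(H₀ − H) = 120 × (3.0000 − 2.6210) = 45.48 ms.

45 ms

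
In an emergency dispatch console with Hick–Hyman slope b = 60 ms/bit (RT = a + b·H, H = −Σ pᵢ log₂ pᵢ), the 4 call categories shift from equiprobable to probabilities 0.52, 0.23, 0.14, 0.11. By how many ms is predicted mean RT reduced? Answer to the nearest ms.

16 ms

Equiprobable entropy H₀ = log₂ 4 = 2.0000 bits.
Skewed entropy H = −Σ pᵢ log₂ pᵢ = 1.7256 bits.
ΔRT = b·(H₀ − H) = 60 × 0.2744 = 16.46 ms.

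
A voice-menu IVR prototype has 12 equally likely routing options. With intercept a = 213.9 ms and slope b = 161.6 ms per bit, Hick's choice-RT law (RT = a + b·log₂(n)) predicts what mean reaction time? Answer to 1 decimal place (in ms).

log₂(12) = 3.5850 bits, so RT = 213.9 + 161.6 × 3.5850 ≈ 793.230 ms.

793.2 ms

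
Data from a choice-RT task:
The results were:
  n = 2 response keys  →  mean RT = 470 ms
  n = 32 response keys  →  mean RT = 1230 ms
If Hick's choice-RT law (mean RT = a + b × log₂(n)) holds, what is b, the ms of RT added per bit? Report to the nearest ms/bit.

The slope on a log₂ axis is (1230 − 470) / (5 − 1) = 190 ms/bit.

190 ms/bit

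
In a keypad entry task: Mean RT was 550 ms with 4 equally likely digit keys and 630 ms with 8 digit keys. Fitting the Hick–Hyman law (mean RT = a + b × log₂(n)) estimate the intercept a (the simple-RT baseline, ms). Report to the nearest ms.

390 ms

b = (RT₂ − RT₁)/(log₂ n₂ − log₂ n₁) = (630 − 550)/(3 − 2) = 80 ms/bit.
Intercept: a = 550 − 80·log₂(4) = 390.000 ms.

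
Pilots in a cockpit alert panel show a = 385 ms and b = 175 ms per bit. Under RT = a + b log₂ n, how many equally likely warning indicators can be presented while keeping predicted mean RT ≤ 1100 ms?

16

175·log₂ n ≤ 1100 − 385 = 715, giving log₂ n ≤ 4.0857 and n ≤ 16.979. The largest whole number is 16.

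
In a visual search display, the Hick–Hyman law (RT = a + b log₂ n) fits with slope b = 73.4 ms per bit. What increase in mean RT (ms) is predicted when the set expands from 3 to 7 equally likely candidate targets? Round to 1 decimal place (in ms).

89.7 ms

Only the slope matters, since a is common to both: ΔRT = b·log₂(n₂/n₁).
log₂(7) − log₂(3) = 2.8074 − 1.5850 = 1.2224.
ΔRT = 73.4 × 1.2224 = 89.724 ms.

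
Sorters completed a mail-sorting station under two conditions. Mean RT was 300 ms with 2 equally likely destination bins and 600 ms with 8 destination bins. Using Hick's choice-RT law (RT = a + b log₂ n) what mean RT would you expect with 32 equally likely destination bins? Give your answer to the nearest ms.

900 ms

Fit slope and intercept:
  b = (600 − 300) / (log₂ 8 − log₂ 2) = 300 / (3 − 1) = 150 ms/bit
  a = 300 − 150 × 1 = 150 ms
Then RT(32) = 150 + 150 × log₂ 32 = 150 + 150 × 5 ≈ 900.000 ms.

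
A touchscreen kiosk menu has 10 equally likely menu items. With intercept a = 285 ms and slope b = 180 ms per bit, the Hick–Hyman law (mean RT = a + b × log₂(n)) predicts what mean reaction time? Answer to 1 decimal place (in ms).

882.9 ms

log₂(10) = 3.3219 bits, so RT = 285 + 180 × 3.3219 ≈ 882.947 ms.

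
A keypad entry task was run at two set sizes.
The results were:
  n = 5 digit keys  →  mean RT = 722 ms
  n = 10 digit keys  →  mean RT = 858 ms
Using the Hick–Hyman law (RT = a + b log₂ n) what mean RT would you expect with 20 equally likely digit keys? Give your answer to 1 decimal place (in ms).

RT is linear in log₂ n, so two points fix the line:
  b = (858 − 722) / (log₂ 10 − log₂ 5) = 136 / (3.3219 − 2.3219) = 136.000 ms/bit
  a = 722 − 136.000 × 2.3219 = 406.218 ms
Then RT(20) = 406.218 + 136.000 × log₂ 20 = 406.218 + 136.000 × 4.3219 ≈ 994.000 ms.

994.0 ms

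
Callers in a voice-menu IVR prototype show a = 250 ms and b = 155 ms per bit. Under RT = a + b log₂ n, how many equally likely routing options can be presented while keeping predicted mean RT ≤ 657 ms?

6

Information budget: (657 − 250)/155 = 2.6258 bits, so n ≤ 2^2.6258 = 6.172 → at most 6.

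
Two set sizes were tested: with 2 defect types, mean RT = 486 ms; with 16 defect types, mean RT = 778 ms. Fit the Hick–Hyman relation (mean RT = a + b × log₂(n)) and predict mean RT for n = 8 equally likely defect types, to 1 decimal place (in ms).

680.7 ms

Solve the two-equation system in a and b:
  b = (778 − 486) / (log₂ 16 − log₂ 2) = 292 / (4 − 1) = 97.333 ms/bit
  a = 486 − 97.333 × 1 = 388.667 ms
Then RT(8) = 388.667 + 97.333 × log₂ 8 = 388.667 + 97.333 × 3 ≈ 680.667 ms.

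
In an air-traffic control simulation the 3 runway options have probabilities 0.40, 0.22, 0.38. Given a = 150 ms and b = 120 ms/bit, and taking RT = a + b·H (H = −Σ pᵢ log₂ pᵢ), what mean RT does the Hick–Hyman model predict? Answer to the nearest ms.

H = 0.40·log₂(1/0.40) + 0.22·log₂(1/0.22) + 0.38·log₂(1/0.38) = 1.5398 bits.
RT = 150 + 120 × 1.5398 = 334.78 ms.

335 ms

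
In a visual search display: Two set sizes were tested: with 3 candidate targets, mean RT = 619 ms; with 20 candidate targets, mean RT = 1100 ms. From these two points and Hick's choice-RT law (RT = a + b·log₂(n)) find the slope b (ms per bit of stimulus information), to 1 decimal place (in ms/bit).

175.7 ms/bit

b = (RT₂ − RT₁)/(log₂ n₂ − log₂ n₁) = (1100 − 619)/(4.3219 − 1.5850) = 175.742 ms/bit.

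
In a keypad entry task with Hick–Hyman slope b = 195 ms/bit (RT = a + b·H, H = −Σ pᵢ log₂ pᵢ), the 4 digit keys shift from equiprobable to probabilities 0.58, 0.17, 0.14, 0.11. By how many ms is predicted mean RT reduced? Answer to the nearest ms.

71 ms

Equiprobable entropy H₀ = log₂ 4 = 2.0000 bits.
Skewed entropy H = −Σ pᵢ log₂ pᵢ = 1.6378 bits.
ΔRT = b·(H₀ − H) = 195 × 0.3622 = 70.63 ms.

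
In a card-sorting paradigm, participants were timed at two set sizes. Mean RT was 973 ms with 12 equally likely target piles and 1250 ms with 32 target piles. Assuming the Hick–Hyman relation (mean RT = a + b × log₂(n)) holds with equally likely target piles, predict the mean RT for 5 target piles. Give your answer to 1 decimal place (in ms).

725.8 ms

RT is linear in log₂ n, so two points fix the line:
  b = (1250 − 973) / (log₂ 32 − log₂ 12) = 277 / (5 − 3.5850) = 195.755 ms/bit
  a = 973 − 195.755 × 3.5850 = 271.227 ms
Then RT(5) = 271.227 + 195.755 × log₂ 5 = 271.227 + 195.755 × 2.3219 ≈ 725.755 ms.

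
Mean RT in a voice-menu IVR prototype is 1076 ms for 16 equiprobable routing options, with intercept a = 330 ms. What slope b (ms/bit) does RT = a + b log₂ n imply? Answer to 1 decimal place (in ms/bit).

log₂(16) = 4 bits.
b = (RT − a)/log₂ n = (1076 − 330) / 4 = 186.500 ms/bit.

186.5 ms/bit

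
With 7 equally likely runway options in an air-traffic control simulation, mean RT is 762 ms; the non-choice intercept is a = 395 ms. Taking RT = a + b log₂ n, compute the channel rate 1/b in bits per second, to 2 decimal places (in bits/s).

7.65 bits/s

b = (762 − 395)/log₂ 7 = 367/2.8074 = 130.728 ms per bit = 0.13073 s/bit; the reciprocal is 7.649 bits/s.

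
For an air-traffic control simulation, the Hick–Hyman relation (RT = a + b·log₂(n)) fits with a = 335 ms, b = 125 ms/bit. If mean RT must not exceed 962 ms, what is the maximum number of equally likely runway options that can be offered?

32

125·log₂ n ≤ 962 − 335 = 627, giving log₂ n ≤ 5.0160 and n ≤ 32.357. The largest whole number is 32.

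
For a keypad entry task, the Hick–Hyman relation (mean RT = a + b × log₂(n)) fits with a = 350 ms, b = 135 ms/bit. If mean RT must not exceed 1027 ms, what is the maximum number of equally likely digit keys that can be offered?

32

Information budget: (1027 − 350)/135 = 5.0148 bits, so n ≤ 2^5.0148 = 32.330 → at most 32.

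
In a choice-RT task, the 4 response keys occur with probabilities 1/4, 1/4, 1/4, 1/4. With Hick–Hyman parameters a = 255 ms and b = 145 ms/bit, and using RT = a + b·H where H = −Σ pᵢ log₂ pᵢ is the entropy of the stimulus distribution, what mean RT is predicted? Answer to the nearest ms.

545 ms

Each term −pᵢ log₂ pᵢ: 0.25·2 + 0.25·2 + 0.25·2 + 0.25·2; summed, H = 2.000 bits.
Mean RT = a + bH = 255 + 145·2.000 = 545.00 ms.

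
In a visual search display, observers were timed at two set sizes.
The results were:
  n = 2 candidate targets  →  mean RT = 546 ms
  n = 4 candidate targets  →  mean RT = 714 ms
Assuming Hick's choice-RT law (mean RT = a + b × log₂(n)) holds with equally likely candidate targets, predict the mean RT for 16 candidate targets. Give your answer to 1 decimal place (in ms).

1050.0 ms

Solve the two-equation system in a and b:
  b = (714 − 546) / (log₂ 4 − log₂ 2) = 168 / (2 − 1) = 168.000 ms/bit
  a = 546 − 168.000 × 1 = 378.000 ms
Then RT(16) = 378.000 + 168.000 × log₂ 16 = 378.000 + 168.000 × 4 ≈ 1050.000 ms.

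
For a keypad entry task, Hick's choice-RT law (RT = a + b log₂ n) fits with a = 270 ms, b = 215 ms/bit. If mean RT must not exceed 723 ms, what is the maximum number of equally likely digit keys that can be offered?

4

215·log₂ n ≤ 723 − 270 = 453, giving log₂ n ≤ 2.1070 and n ≤ 4.308. The largest whole number is 4.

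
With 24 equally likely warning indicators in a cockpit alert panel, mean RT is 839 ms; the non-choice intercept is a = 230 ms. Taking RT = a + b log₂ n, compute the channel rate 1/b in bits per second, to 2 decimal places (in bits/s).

7.53 bits/s

b = (839 − 230)/log₂ 24 = 609/4.5850 = 132.826 ms per bit = 0.13283 s/bit; the reciprocal is 7.529 bits/s.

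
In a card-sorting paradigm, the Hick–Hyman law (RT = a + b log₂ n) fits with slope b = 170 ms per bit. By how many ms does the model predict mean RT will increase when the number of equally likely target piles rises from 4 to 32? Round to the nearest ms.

The intercept a cancels: ΔRT = b·(log₂ n₂ − log₂ n₁) = b·log₂(n₂/n₁).
log₂(32) − log₂(4) = log₂(32/4) = log₂(8) = 3.
ΔRT = 170 × 3.0000 = 510.000 ms.

510 ms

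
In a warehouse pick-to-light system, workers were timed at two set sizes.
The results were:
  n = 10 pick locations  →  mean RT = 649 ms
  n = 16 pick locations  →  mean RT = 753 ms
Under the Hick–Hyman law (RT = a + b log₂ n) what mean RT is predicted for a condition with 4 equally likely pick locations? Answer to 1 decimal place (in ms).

With log₂ n on the abscissa the relation is linear; from the two conditions:
  b = (753 − 649) / (log₂ 16 − log₂ 10) = 104 / (4 − 3.3219) = 153.376 ms/bit
  a = 649 − 153.376 × 3.3219 = 139.496 ms
Then RT(4) = 139.496 + 153.376 × log₂ 4 = 139.496 + 153.376 × 2 ≈ 446.248 ms.

446.2 ms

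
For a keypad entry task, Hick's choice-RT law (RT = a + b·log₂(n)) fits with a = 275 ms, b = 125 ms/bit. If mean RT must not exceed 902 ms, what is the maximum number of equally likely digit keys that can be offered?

Information budget: (902 − 275)/125 = 5.0160 bits, so n ≤ 2^5.0160 = 32.357 → at most 32.

32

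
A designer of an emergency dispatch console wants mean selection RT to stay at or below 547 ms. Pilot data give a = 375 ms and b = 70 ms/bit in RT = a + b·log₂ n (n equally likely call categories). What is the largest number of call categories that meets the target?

5

70·log₂ n ≤ 547 − 375 = 172, giving log₂ n ≤ 2.4571 and n ≤ 5.491. The largest whole number is 5.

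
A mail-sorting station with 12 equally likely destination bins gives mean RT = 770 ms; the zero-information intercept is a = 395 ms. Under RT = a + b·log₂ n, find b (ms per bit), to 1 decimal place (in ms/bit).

log₂(12) = 3.5850 bits.
b = (RT − a)/log₂ n = (770 − 395) / 3.5850 = 104.604 ms/bit.

104.6 ms/bit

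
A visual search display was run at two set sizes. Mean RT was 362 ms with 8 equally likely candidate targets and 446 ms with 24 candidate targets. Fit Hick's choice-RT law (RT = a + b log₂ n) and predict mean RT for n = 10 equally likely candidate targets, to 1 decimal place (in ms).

Fit slope and intercept:
  b = (446 − 362) / (log₂ 24 − log₂ 8) = 84 / (4.5850 − 3) = 52.998 ms/bit
  a = 362 − 52.998 × 3 = 203.006 ms
Then RT(10) = 203.006 + 52.998 × log₂ 10 = 203.006 + 52.998 × 3.3219 ≈ 379.062 ms.

379.1 ms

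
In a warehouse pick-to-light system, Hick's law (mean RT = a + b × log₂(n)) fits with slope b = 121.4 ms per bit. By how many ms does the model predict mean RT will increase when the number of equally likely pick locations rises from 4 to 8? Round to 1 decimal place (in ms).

121.4 ms

Only the slope matters, since a is common to both: ΔRT = b·log₂(n₂/n₁).
log₂(8) − log₂(4) = log₂(8/4) = log₂(2) = 1.
ΔRT = 121.4 × 1.0000 = 121.400 ms.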